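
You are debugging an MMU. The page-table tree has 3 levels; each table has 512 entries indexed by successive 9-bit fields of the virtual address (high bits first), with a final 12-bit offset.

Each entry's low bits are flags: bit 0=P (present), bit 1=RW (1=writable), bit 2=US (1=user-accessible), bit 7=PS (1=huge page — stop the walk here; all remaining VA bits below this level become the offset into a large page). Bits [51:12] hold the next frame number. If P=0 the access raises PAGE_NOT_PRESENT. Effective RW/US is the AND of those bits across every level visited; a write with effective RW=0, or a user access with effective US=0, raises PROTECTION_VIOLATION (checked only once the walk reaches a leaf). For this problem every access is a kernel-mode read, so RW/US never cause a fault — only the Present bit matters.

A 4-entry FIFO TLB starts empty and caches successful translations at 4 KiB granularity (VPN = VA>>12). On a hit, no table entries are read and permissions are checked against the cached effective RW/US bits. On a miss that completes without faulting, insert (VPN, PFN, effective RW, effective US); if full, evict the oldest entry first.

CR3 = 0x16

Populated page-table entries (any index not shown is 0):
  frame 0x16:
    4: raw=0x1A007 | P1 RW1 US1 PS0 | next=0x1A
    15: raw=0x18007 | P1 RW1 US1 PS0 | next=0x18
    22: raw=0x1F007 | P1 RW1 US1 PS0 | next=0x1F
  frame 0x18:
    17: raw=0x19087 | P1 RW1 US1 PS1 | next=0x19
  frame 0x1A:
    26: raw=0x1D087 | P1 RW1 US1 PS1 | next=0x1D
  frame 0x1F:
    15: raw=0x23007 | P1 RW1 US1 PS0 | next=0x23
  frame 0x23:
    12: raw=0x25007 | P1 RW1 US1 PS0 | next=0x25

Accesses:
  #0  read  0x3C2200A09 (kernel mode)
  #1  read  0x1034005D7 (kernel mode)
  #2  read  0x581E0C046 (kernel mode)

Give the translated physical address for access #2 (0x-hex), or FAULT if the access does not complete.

Per-access translation:
#0 VA=0x3C2200A09 (r,kernel):
  L0: frame=0x16 idx=15 entry=0x18007 [P=1 RW=1 US=1 PS=0]
  L1: frame=0x18 idx=17 entry=0x19087 [P=1 RW=1 US=1 PS=1]
  → PA=0x19A09 (huge @L1)  (2 entries read)
#1 VA=0x1034005D7 (r,kernel):
  L0: frame=0x16 idx=4 entry=0x1A007 [P=1 RW=1 US=1 PS=0]
  L1: frame=0x1A idx=26 entry=0x1D087 [P=1 RW=1 US=1 PS=1]
  → PA=0x1D5D7 (huge @L1)  (2 entries read)
#2 VA=0x581E0C046 (r,kernel):
  L0: frame=0x16 idx=22 entry=0x1F007 [P=1 RW=1 US=1 PS=0]
  L1: frame=0x1F idx=15 entry=0x23007 [P=1 RW=1 US=1 PS=0]
  L2: frame=0x23 idx=12 entry=0x25007 [P=1 RW=1 US=1 PS=0]
  → PA=0x25046  (3 entries read)

Access #2 PA: 0x25046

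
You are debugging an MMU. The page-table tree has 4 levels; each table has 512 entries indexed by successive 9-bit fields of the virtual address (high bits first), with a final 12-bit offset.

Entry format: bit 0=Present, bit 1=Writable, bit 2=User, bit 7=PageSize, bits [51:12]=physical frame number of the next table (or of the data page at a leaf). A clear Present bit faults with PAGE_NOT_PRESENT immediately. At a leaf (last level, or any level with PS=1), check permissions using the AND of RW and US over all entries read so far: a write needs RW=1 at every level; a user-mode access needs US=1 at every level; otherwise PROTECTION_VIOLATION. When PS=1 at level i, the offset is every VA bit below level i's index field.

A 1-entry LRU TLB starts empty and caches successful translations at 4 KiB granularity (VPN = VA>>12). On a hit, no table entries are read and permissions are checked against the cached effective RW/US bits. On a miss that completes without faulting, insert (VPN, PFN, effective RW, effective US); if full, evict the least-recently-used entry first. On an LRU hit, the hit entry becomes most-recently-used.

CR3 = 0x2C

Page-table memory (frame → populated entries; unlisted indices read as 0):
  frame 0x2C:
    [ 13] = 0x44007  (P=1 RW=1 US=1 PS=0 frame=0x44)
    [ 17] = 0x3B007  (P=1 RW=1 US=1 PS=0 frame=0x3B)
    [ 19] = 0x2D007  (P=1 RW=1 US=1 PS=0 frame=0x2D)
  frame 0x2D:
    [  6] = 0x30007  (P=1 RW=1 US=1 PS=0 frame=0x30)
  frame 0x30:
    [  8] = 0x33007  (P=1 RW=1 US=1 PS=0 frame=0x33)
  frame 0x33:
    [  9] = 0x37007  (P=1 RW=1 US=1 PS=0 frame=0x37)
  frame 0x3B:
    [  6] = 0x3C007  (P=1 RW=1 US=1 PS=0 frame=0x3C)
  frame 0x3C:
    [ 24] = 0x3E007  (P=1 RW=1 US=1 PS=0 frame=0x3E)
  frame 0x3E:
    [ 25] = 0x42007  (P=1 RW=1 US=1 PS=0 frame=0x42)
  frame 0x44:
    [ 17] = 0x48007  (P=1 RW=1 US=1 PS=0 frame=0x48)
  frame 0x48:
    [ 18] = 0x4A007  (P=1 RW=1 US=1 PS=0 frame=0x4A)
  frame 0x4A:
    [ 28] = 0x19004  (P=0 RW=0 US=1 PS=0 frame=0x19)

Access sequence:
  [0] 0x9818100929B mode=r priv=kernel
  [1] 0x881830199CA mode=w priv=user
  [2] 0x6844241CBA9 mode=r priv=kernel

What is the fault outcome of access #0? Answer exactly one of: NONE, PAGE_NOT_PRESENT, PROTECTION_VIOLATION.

Trace:
#0 VA=0x9818100929B (r,kernel):
  L0 @0x2C[19] → 0x2D007  P=1,RW=1,US=1,PS=0
  L1 @0x2D[6] → 0x30007  P=1,RW=1,US=1,PS=0
  L2 @0x30[8] → 0x33007  P=1,RW=1,US=1,PS=0
  L3 @0x33[9] → 0x37007  P=1,RW=1,US=1,PS=0
  → PA=0x3729B  (4 entries read)
#1 VA=0x881830199CA (w,user):
  L0 @0x2C[17] → 0x3B007  P=1,RW=1,US=1,PS=0
  L1 @0x3B[6] → 0x3C007  P=1,RW=1,US=1,PS=0
  L2 @0x3C[24] → 0x3E007  P=1,RW=1,US=1,PS=0
  L3 @0x3E[25] → 0x42007  P=1,RW=1,US=1,PS=0
  → PA=0x429CA  (4 entries read)
#2 VA=0x6844241CBA9 (r,kernel):
  L0 @0x2C[13] → 0x44007  P=1,RW=1,US=1,PS=0
  L1 @0x44[17] → 0x48007  P=1,RW=1,US=1,PS=0
  L2 @0x48[18] → 0x4A007  P=1,RW=1,US=1,PS=0
  L3 @0x4A[28] → 0x19004  P=0,RW=0,US=1,PS=0
  ⇒ fault: PAGE_NOT_PRESENT  — 4 lookups

Access #0 fault: NONE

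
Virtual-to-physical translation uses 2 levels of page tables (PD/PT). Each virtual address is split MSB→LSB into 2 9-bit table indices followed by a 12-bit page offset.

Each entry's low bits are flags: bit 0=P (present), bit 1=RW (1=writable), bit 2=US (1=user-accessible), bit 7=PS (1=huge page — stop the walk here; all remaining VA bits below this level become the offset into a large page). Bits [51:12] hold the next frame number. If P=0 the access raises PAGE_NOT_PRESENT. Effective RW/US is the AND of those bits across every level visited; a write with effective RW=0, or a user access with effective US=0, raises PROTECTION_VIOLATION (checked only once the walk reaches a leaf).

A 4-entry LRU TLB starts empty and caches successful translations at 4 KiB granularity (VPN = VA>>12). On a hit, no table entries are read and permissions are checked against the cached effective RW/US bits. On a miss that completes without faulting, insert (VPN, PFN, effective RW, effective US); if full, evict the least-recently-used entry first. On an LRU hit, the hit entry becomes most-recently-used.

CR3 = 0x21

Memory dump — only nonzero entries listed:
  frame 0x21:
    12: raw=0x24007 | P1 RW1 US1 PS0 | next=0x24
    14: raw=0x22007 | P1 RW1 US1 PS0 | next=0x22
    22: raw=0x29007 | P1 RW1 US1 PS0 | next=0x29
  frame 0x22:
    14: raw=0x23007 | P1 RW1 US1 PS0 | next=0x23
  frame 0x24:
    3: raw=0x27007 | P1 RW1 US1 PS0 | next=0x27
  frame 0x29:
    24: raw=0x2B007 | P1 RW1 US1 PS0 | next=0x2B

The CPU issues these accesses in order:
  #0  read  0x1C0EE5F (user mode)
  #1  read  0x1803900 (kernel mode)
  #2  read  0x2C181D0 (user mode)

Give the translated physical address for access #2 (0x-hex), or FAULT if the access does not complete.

Trace:
#0 VA=0x1C0EE5F (r,user):
  [0] read 0x21 idx=14: raw=0x22007 flags P=1 W=1 U=1 S=0
  [1] read 0x22 idx=14: raw=0x23007 flags P=1 W=1 U=1 S=0
  ✓ 0x23E5F  — 2 lookups
#1 VA=0x1803900 (r,kernel):
  [0] read 0x21 idx=12: raw=0x24007 flags P=1 W=1 U=1 S=0
  [1] read 0x24 idx=3: raw=0x27007 flags P=1 W=1 U=1 S=0
  ✓ 0x27900  — 2 lookups
#2 VA=0x2C181D0 (r,user):
  [0] read 0x21 idx=22: raw=0x29007 flags P=1 W=1 U=1 S=0
  [1] read 0x29 idx=24: raw=0x2B007 flags P=1 W=1 U=1 S=0
  ✓ 0x2B1D0  — 2 lookups

Access #2 PA: 0x2B1D0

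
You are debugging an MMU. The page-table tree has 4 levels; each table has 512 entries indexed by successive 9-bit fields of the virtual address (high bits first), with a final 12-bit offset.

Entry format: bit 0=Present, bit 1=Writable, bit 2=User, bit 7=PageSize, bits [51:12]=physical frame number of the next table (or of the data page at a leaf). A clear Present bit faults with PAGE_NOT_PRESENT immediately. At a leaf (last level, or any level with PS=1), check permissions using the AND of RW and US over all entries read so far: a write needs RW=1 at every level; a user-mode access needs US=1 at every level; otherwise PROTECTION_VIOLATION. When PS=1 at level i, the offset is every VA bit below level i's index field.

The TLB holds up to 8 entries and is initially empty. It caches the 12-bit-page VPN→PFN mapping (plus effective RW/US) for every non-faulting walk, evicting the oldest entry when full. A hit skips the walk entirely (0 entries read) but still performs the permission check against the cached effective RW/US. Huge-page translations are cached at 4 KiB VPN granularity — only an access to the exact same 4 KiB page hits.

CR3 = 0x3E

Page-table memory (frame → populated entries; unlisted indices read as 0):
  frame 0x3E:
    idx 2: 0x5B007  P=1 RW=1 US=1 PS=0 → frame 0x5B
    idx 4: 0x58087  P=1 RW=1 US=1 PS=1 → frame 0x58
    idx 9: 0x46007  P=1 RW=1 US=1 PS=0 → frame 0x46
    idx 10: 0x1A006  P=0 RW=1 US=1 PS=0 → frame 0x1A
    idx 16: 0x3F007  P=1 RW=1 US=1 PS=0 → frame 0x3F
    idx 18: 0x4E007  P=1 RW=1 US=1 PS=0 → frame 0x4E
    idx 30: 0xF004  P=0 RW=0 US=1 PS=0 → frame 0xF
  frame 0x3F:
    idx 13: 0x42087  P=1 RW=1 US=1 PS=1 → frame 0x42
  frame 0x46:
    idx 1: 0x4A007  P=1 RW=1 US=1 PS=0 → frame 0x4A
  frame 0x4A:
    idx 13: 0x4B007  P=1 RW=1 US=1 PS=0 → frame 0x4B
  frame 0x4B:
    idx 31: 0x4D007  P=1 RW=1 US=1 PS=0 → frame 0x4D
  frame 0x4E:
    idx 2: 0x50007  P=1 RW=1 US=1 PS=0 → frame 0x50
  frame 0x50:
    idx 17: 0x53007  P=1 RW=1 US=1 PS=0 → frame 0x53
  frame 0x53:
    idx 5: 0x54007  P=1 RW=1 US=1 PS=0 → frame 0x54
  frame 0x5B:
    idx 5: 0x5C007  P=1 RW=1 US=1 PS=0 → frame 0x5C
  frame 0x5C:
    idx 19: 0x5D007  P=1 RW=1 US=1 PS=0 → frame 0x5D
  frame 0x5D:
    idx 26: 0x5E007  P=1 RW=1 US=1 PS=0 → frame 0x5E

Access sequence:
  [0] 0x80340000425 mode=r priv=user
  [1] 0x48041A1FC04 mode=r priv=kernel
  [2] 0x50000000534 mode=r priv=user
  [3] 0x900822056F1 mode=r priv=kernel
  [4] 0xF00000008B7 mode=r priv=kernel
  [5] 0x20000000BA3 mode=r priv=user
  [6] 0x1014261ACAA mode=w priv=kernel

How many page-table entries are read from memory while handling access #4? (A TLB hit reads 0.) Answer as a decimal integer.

Per-access translation:
#0 VA=0x80340000425 (r,user):
  [0] read 0x3E idx=16: raw=0x3F007 flags P=1 W=1 U=1 S=0
  [1] read 0x3F idx=13: raw=0x42087 flags P=1 W=1 U=1 S=1
  ⇒ phys 0x42425 (huge @L1)  [2 reads]
#1 VA=0x48041A1FC04 (r,kernel):
  [0] read 0x3E idx=9: raw=0x46007 flags P=1 W=1 U=1 S=0
  [1] read 0x46 idx=1: raw=0x4A007 flags P=1 W=1 U=1 S=0
  [2] read 0x4A idx=13: raw=0x4B007 flags P=1 W=1 U=1 S=0
  [3] read 0x4B idx=31: raw=0x4D007 flags P=1 W=1 U=1 S=0
  ⇒ phys 0x4DC04  [4 reads]
#2 VA=0x50000000534 (r,user):
  [0] read 0x3E idx=10: raw=0x1A006 flags P=0 W=1 U=1 S=0
  ⇒ fault: PAGE_NOT_PRESENT  — 1 lookups
#3 VA=0x900822056F1 (r,kernel):
  [0] read 0x3E idx=18: raw=0x4E007 flags P=1 W=1 U=1 S=0
  [1] read 0x4E idx=2: raw=0x50007 flags P=1 W=1 U=1 S=0
  [2] read 0x50 idx=17: raw=0x53007 flags P=1 W=1 U=1 S=0
  [3] read 0x53 idx=5: raw=0x54007 flags P=1 W=1 U=1 S=0
  ⇒ phys 0x546F1  [4 reads]
#4 VA=0xF00000008B7 (r,kernel):
  [0] read 0x3E idx=30: raw=0xF004 flags P=0 W=0 U=1 S=0
  ⇒ fault: PAGE_NOT_PRESENT  — 1 lookups
#5 VA=0x20000000BA3 (r,user):
  [0] read 0x3E idx=4: raw=0x58087 flags P=1 W=1 U=1 S=1
  ⇒ phys 0x58BA3 (huge @L0)  [1 reads]
#6 VA=0x1014261ACAA (w,kernel):
  [0] read 0x3E idx=2: raw=0x5B007 flags P=1 W=1 U=1 S=0
  [1] read 0x5B idx=5: raw=0x5C007 flags P=1 W=1 U=1 S=0
  [2] read 0x5C idx=19: raw=0x5D007 flags P=1 W=1 U=1 S=0
  [3] read 0x5D idx=26: raw=0x5E007 flags P=1 W=1 U=1 S=0
  ⇒ phys 0x5ECAA  [4 reads]

Entries read for #4: 1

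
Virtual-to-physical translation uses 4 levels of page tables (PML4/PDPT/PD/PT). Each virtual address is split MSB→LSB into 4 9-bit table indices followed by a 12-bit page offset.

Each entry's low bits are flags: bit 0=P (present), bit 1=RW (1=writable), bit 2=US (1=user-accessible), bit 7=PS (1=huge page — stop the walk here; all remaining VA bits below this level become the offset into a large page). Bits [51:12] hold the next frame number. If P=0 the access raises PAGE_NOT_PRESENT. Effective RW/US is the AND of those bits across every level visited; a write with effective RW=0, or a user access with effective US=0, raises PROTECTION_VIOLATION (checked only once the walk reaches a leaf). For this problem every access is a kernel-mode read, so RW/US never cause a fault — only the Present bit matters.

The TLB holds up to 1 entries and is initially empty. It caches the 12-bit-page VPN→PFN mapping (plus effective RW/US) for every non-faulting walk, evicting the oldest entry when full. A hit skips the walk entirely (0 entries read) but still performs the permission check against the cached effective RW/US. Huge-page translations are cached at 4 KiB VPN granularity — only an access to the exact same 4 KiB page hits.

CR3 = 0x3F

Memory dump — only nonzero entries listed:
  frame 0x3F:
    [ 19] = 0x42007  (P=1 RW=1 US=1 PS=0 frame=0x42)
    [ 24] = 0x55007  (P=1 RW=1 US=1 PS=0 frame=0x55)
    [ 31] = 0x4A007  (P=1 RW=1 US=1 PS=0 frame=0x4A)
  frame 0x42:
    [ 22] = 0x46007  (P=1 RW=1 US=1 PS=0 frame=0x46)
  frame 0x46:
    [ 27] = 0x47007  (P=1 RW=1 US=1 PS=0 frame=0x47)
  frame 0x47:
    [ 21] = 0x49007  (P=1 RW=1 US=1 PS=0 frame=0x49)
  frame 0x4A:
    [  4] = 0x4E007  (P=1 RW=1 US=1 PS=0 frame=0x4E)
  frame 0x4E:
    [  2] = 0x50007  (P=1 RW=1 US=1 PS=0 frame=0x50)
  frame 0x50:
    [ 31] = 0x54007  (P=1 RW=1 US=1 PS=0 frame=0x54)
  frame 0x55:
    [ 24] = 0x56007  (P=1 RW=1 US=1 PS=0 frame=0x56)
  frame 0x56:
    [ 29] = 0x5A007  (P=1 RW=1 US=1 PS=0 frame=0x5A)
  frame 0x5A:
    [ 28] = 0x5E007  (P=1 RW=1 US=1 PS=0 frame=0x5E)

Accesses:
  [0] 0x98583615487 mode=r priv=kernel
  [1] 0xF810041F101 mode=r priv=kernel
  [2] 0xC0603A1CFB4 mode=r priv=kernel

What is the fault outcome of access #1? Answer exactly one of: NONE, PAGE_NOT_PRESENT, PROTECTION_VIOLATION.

Walk each access:
#0 VA=0x98583615487 (r,kernel):
  L0 @0x3F[19] → 0x42007  P=1,RW=1,US=1,PS=0
  L1 @0x42[22] → 0x46007  P=1,RW=1,US=1,PS=0
  L2 @0x46[27] → 0x47007  P=1,RW=1,US=1,PS=0
  L3 @0x47[21] → 0x49007  P=1,RW=1,US=1,PS=0
  ⇒ phys 0x49487  [4 reads]
#1 VA=0xF810041F101 (r,kernel):
  L0 @0x3F[31] → 0x4A007  P=1,RW=1,US=1,PS=0
  L1 @0x4A[4] → 0x4E007  P=1,RW=1,US=1,PS=0
  L2 @0x4E[2] → 0x50007  P=1,RW=1,US=1,PS=0
  L3 @0x50[31] → 0x54007  P=1,RW=1,US=1,PS=0
  ⇒ phys 0x54101  [4 reads]
#2 VA=0xC0603A1CFB4 (r,kernel):
  L0 @0x3F[24] → 0x55007  P=1,RW=1,US=1,PS=0
  L1 @0x55[24] → 0x56007  P=1,RW=1,US=1,PS=0
  L2 @0x56[29] → 0x5A007  P=1,RW=1,US=1,PS=0
  L3 @0x5A[28] → 0x5E007  P=1,RW=1,US=1,PS=0
  ⇒ phys 0x5EFB4  [4 reads]

Access #1 fault: NONE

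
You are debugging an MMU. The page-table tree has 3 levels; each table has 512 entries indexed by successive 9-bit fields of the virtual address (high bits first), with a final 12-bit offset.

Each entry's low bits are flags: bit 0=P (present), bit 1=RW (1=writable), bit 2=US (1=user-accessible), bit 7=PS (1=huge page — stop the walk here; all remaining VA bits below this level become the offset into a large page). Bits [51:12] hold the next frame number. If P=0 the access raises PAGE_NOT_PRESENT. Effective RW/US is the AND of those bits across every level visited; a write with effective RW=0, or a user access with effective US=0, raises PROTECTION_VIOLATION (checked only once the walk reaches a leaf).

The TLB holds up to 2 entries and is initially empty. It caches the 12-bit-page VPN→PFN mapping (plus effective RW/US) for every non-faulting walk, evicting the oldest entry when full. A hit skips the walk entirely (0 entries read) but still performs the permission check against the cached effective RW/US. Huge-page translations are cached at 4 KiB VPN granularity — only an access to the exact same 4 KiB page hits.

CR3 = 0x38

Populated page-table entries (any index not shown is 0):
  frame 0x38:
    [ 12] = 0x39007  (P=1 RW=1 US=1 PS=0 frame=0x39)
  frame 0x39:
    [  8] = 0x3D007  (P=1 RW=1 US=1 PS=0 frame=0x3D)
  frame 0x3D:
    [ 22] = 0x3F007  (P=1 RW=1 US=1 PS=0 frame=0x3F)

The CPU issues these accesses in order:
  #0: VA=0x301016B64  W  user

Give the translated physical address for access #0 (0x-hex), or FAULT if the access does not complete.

Trace:
#0 VA=0x301016B64 (w,user):
  [0] read 0x38 idx=12: raw=0x39007 flags P=1 W=1 U=1 S=0
  [1] read 0x39 idx=8: raw=0x3D007 flags P=1 W=1 U=1 S=0
  [2] read 0x3D idx=22: raw=0x3F007 flags P=1 W=1 U=1 S=0
  ✓ 0x3FB64  — 3 lookups

Access #0 PA: 0x3FB64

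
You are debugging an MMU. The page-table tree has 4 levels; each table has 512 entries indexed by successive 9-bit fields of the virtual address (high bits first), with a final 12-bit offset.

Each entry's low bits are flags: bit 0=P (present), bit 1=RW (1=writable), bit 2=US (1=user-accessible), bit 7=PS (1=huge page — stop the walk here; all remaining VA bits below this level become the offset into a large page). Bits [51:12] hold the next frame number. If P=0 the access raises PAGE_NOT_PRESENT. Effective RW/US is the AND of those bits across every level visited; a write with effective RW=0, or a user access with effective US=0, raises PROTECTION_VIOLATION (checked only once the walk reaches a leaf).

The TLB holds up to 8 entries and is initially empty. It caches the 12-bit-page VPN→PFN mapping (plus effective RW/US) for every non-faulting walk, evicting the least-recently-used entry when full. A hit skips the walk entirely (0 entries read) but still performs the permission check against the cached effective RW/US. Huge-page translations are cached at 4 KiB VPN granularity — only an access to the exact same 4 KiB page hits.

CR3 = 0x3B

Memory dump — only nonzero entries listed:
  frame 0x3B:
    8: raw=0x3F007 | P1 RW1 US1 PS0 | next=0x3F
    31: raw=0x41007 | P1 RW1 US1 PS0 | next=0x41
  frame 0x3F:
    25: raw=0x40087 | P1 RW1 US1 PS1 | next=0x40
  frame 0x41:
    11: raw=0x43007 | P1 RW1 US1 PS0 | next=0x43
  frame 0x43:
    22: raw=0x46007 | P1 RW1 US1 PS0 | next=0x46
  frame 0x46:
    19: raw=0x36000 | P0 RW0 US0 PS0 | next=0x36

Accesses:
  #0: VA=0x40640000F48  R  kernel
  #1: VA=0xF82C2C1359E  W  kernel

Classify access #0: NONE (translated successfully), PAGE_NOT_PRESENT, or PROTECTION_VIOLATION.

Trace:
#0 VA=0x40640000F48 (r,kernel):
  lvl0: tbl 0x3B, slot 8 ⇒ 0x3F007 (P1/RW1/US1/PS0)
  lvl1: tbl 0x3F, slot 25 ⇒ 0x40087 (P1/RW1/US1/PS1)
  ✓ 0x40F48 (huge @L1)  — 2 lookups
#1 VA=0xF82C2C1359E (w,kernel):
  lvl0: tbl 0x3B, slot 31 ⇒ 0x41007 (P1/RW1/US1/PS0)
  lvl1: tbl 0x41, slot 11 ⇒ 0x43007 (P1/RW1/US1/PS0)
  lvl2: tbl 0x43, slot 22 ⇒ 0x46007 (P1/RW1/US1/PS0)
  lvl3: tbl 0x46, slot 19 ⇒ 0x36000 (P0/RW0/US0/PS0)
  ✗ PAGE_NOT_PRESENT  [4 reads]

Access #0 fault: NONE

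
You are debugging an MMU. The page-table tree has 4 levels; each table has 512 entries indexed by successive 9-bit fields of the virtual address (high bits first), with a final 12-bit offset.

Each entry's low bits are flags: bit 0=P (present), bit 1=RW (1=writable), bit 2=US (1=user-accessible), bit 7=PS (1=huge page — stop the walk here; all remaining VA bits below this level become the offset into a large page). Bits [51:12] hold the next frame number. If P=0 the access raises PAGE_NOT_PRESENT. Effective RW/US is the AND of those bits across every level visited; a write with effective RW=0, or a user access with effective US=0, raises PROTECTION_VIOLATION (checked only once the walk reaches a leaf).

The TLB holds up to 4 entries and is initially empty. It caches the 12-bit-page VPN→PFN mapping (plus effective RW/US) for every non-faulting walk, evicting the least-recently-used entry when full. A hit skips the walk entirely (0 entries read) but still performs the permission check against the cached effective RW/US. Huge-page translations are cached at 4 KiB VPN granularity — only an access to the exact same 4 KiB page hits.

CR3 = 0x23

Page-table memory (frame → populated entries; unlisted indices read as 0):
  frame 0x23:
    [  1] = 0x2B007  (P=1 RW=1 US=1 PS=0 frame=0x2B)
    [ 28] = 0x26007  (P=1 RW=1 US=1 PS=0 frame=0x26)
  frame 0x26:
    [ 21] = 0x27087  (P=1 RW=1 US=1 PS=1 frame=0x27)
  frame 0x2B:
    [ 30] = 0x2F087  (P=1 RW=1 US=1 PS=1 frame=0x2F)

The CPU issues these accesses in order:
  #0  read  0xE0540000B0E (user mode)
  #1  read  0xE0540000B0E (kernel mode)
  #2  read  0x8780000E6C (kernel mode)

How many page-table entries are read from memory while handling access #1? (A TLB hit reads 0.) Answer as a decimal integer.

Walk each access:
#0 VA=0xE0540000B0E (r,user):
  [0] read 0x23 idx=28: raw=0x26007 flags P=1 W=1 U=1 S=0
  [1] read 0x26 idx=21: raw=0x27087 flags P=1 W=1 U=1 S=1
  ✓ 0x27B0E (huge @L1)  — 2 lookups
#1 VA=0xE0540000B0E (r,kernel):
  TLB hit vpn=0xE0540000 → PA=0x27B0E
#2 VA=0x8780000E6C (r,kernel):
  [0] read 0x23 idx=1: raw=0x2B007 flags P=1 W=1 U=1 S=0
  [1] read 0x2B idx=30: raw=0x2F087 flags P=1 W=1 U=1 S=1
  ✓ 0x2FE6C (huge @L1)  — 2 lookups

Entries read for #1: 0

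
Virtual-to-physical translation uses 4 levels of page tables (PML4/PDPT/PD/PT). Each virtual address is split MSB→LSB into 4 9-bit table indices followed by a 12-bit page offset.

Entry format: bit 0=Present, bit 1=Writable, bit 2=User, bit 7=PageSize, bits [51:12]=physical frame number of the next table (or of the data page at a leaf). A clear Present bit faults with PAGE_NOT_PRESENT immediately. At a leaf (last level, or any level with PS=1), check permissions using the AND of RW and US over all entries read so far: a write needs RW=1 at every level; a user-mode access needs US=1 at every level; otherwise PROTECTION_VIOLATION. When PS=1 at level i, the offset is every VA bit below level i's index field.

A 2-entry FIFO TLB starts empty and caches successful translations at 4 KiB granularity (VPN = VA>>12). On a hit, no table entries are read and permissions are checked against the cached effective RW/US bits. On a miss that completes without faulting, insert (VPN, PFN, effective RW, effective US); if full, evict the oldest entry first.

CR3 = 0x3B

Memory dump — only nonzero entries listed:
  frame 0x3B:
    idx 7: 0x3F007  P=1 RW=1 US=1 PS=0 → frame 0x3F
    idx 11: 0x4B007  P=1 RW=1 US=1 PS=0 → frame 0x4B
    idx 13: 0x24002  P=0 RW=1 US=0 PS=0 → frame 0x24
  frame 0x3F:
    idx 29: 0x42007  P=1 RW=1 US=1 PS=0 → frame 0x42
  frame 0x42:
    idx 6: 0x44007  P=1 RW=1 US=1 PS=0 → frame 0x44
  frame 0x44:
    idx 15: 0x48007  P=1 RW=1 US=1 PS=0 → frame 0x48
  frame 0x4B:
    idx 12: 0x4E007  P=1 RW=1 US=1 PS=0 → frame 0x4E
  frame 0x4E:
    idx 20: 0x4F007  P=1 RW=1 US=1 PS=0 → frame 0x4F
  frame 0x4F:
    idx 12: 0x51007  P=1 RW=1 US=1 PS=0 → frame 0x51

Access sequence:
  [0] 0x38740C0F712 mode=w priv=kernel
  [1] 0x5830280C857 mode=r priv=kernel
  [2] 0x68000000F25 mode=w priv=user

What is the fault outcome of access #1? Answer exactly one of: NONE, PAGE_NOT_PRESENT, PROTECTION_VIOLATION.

Per-access translation:
#0 VA=0x38740C0F712 (w,kernel):
  lvl0: tbl 0x3B, slot 7 ⇒ 0x3F007 (P1/RW1/US1/PS0)
  lvl1: tbl 0x3F, slot 29 ⇒ 0x42007 (P1/RW1/US1/PS0)
  lvl2: tbl 0x42, slot 6 ⇒ 0x44007 (P1/RW1/US1/PS0)
  lvl3: tbl 0x44, slot 15 ⇒ 0x48007 (P1/RW1/US1/PS0)
  → PA=0x48712  (4 entries read)
#1 VA=0x5830280C857 (r,kernel):
  lvl0: tbl 0x3B, slot 11 ⇒ 0x4B007 (P1/RW1/US1/PS0)
  lvl1: tbl 0x4B, slot 12 ⇒ 0x4E007 (P1/RW1/US1/PS0)
  lvl2: tbl 0x4E, slot 20 ⇒ 0x4F007 (P1/RW1/US1/PS0)
  lvl3: tbl 0x4F, slot 12 ⇒ 0x51007 (P1/RW1/US1/PS0)
  → PA=0x51857  (4 entries read)
#2 VA=0x68000000F25 (w,user):
  lvl0: tbl 0x3B, slot 13 ⇒ 0x24002 (P0/RW1/US0/PS0)
  ✗ PAGE_NOT_PRESENT  [1 reads]

Access #1 fault: NONE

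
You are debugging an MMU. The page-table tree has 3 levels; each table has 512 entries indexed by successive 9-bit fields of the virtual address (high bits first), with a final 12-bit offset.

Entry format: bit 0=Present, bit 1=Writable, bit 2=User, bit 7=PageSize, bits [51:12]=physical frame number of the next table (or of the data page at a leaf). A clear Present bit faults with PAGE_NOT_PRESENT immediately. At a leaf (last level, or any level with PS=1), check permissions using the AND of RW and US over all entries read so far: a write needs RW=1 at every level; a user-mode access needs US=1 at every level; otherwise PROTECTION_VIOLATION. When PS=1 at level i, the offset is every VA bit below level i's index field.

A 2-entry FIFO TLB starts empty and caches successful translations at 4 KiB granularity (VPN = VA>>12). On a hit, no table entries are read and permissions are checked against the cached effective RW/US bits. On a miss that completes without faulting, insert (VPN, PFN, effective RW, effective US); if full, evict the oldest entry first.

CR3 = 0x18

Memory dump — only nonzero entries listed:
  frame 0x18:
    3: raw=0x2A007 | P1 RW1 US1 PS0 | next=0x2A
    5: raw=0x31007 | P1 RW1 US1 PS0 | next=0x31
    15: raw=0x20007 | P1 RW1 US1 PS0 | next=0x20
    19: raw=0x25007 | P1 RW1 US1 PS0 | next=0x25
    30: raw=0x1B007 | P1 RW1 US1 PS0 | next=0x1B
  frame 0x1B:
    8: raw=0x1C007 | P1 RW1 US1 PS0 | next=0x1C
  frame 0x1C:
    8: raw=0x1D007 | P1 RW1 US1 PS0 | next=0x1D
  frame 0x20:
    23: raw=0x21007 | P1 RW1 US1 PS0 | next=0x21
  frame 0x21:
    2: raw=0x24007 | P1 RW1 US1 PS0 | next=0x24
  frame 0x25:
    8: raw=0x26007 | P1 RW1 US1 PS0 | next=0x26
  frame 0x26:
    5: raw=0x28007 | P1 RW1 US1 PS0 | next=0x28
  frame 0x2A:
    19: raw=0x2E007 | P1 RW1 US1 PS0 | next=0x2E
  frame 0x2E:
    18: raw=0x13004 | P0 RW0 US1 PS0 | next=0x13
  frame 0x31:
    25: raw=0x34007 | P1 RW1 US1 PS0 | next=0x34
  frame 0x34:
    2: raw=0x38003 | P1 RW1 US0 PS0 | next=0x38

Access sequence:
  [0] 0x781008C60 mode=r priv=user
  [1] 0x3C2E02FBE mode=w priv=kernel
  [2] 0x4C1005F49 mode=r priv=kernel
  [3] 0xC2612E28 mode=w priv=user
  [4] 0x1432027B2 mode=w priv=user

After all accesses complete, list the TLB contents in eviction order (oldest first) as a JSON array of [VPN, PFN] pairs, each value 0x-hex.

Per-access translation:
#0 VA=0x781008C60 (r,user):
  L0 @0x18[30] → 0x1B007  P=1,RW=1,US=1,PS=0
  L1 @0x1B[8] → 0x1C007  P=1,RW=1,US=1,PS=0
  L2 @0x1C[8] → 0x1D007  P=1,RW=1,US=1,PS=0
  → PA=0x1DC60  (3 entries read)
#1 VA=0x3C2E02FBE (w,kernel):
  L0 @0x18[15] → 0x20007  P=1,RW=1,US=1,PS=0
  L1 @0x20[23] → 0x21007  P=1,RW=1,US=1,PS=0
  L2 @0x21[2] → 0x24007  P=1,RW=1,US=1,PS=0
  → PA=0x24FBE  (3 entries read)
#2 VA=0x4C1005F49 (r,kernel):
  L0 @0x18[19] → 0x25007  P=1,RW=1,US=1,PS=0
  L1 @0x25[8] → 0x26007  P=1,RW=1,US=1,PS=0
  L2 @0x26[5] → 0x28007  P=1,RW=1,US=1,PS=0
  → PA=0x28F49  (3 entries read)
#3 VA=0xC2612E28 (w,user):
  L0 @0x18[3] → 0x2A007  P=1,RW=1,US=1,PS=0
  L1 @0x2A[19] → 0x2E007  P=1,RW=1,US=1,PS=0
  L2 @0x2E[18] → 0x13004  P=0,RW=0,US=1,PS=0
  → PAGE_NOT_PRESENT  (3 entries read)
#4 VA=0x1432027B2 (w,user):
  L0 @0x18[5] → 0x31007  P=1,RW=1,US=1,PS=0
  L1 @0x31[25] → 0x34007  P=1,RW=1,US=1,PS=0
  L2 @0x34[2] → 0x38003  P=1,RW=1,US=0,PS=0
  → PROTECTION_VIOLATION  (3 entries read)

TLB: [["0x3C2E02", "0x24"], ["0x4C1005", "0x28"]]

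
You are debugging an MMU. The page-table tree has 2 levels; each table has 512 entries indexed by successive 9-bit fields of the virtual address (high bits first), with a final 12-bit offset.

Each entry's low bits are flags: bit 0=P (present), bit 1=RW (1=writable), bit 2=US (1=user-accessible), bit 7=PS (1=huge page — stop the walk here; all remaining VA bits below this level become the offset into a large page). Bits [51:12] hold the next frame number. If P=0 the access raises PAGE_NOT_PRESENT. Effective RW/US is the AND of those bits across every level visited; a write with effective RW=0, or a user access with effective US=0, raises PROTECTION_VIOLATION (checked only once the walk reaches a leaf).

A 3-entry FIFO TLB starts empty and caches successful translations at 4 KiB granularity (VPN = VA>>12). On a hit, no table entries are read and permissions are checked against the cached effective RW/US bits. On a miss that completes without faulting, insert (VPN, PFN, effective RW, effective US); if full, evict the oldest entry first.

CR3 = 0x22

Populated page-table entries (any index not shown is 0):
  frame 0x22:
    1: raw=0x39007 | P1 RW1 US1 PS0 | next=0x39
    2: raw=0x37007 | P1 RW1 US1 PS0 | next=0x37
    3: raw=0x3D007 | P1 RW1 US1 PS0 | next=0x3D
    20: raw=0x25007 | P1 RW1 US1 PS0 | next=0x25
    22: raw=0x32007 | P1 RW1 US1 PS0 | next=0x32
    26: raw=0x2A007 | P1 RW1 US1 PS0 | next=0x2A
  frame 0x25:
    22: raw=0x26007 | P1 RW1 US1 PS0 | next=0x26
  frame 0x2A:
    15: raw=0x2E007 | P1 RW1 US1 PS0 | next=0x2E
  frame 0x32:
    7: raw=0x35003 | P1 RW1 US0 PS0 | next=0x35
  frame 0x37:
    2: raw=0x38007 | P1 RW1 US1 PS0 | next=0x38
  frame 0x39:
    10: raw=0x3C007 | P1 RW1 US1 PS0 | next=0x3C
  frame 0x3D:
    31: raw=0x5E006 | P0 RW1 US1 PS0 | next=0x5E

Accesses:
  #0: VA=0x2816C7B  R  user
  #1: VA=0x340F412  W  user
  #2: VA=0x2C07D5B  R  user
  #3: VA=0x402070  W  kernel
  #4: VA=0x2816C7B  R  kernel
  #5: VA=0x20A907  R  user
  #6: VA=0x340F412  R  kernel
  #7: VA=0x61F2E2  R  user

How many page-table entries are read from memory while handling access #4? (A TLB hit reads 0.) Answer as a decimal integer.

Per-access translation:
#0 VA=0x2816C7B (r,user):
  L0: frame=0x22 idx=20 entry=0x25007 [P=1 RW=1 US=1 PS=0]
  L1: frame=0x25 idx=22 entry=0x26007 [P=1 RW=1 US=1 PS=0]
  → PA=0x26C7B  (2 entries read)
#1 VA=0x340F412 (w,user):
  L0: frame=0x22 idx=26 entry=0x2A007 [P=1 RW=1 US=1 PS=0]
  L1: frame=0x2A idx=15 entry=0x2E007 [P=1 RW=1 US=1 PS=0]
  → PA=0x2E412  (2 entries read)
#2 VA=0x2C07D5B (r,user):
  L0: frame=0x22 idx=22 entry=0x32007 [P=1 RW=1 US=1 PS=0]
  L1: frame=0x32 idx=7 entry=0x35003 [P=1 RW=1 US=0 PS=0]
  ⇒ fault: PROTECTION_VIOLATION  — 2 lookups
#3 VA=0x402070 (w,kernel):
  L0: frame=0x22 idx=2 entry=0x37007 [P=1 RW=1 US=1 PS=0]
  L1: frame=0x37 idx=2 entry=0x38007 [P=1 RW=1 US=1 PS=0]
  → PA=0x38070  (2 entries read)
#4 VA=0x2816C7B (r,kernel):
  TLB hit vpn=0x2816 → PA=0x26C7B
#5 VA=0x20A907 (r,user):
  L0: frame=0x22 idx=1 entry=0x39007 [P=1 RW=1 US=1 PS=0]
  L1: frame=0x39 idx=10 entry=0x3C007 [P=1 RW=1 US=1 PS=0]
  → PA=0x3C907  (2 entries read)
#6 VA=0x340F412 (r,kernel):
  TLB hit vpn=0x340F → PA=0x2E412
#7 VA=0x61F2E2 (r,user):
  L0: frame=0x22 idx=3 entry=0x3D007 [P=1 RW=1 US=1 PS=0]
  L1: frame=0x3D idx=31 entry=0x5E006 [P=0 RW=1 US=1 PS=0]
  ⇒ fault: PAGE_NOT_PRESENT  — 2 lookups

Entries read for #4: 0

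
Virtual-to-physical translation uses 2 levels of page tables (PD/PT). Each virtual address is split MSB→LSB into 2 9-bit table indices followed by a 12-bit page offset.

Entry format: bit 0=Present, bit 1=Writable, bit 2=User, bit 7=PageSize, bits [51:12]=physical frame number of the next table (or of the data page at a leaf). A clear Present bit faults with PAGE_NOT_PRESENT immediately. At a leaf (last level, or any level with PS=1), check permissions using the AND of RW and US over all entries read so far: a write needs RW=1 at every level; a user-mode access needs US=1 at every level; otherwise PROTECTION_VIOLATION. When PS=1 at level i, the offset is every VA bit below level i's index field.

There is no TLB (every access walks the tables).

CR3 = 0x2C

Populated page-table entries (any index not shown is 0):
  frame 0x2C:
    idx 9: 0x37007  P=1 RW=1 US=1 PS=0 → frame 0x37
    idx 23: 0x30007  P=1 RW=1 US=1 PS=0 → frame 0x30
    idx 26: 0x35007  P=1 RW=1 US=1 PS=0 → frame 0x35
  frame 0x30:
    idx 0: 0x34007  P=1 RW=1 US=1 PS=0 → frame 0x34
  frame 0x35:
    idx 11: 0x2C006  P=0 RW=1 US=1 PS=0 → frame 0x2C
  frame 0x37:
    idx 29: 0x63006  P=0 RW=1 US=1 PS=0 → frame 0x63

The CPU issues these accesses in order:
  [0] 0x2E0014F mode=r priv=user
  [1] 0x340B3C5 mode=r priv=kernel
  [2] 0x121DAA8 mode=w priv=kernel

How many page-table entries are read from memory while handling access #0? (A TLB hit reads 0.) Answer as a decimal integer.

Walk each access:
#0 VA=0x2E0014F (r,user):
  L0 @0x2C[23] → 0x30007  P=1,RW=1,US=1,PS=0
  L1 @0x30[0] → 0x34007  P=1,RW=1,US=1,PS=0
  ⇒ phys 0x3414F  [2 reads]
#1 VA=0x340B3C5 (r,kernel):
  L0 @0x2C[26] → 0x35007  P=1,RW=1,US=1,PS=0
  L1 @0x35[11] → 0x2C006  P=0,RW=1,US=1,PS=0
  ⇒ fault: PAGE_NOT_PRESENT  — 2 lookups
#2 VA=0x121DAA8 (w,kernel):
  L0 @0x2C[9] → 0x37007  P=1,RW=1,US=1,PS=0
  L1 @0x37[29] → 0x63006  P=0,RW=1,US=1,PS=0
  ⇒ fault: PAGE_NOT_PRESENT  — 2 lookups

Entries read for #0: 2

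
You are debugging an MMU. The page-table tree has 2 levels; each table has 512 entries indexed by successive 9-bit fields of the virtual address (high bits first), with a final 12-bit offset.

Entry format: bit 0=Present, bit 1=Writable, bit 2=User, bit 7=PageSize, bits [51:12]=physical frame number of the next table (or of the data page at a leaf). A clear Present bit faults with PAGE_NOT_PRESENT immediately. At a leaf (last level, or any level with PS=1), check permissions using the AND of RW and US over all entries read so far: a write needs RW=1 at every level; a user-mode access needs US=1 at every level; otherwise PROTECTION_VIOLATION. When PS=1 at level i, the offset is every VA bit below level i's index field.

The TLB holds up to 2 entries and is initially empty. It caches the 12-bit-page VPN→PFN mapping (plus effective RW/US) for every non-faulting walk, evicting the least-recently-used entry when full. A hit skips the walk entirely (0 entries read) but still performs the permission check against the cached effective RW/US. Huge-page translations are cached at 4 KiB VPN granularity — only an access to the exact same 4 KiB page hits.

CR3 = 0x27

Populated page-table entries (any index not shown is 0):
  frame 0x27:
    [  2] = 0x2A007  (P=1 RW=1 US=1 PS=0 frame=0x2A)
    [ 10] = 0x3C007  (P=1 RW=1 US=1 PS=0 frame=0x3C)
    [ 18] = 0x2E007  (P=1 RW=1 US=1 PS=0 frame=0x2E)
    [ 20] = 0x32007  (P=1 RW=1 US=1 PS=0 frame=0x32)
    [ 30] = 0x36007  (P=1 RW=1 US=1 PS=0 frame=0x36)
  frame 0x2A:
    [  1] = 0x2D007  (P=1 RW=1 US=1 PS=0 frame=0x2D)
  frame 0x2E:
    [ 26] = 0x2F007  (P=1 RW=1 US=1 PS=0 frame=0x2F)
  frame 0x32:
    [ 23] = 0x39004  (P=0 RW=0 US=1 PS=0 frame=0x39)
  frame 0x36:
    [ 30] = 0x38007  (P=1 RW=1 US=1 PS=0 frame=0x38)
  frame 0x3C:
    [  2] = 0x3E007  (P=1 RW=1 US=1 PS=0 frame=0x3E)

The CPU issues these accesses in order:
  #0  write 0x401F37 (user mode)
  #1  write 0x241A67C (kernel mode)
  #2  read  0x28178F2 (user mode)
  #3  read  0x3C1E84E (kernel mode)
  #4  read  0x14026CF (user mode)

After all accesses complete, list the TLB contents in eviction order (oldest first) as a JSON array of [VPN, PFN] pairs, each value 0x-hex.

Trace:
#0 VA=0x401F37 (w,user):
  [0] read 0x27 idx=2: raw=0x2A007 flags P=1 W=1 U=1 S=0
  [1] read 0x2A idx=1: raw=0x2D007 flags P=1 W=1 U=1 S=0
  ⇒ phys 0x2DF37  [2 reads]
#1 VA=0x241A67C (w,kernel):
  [0] read 0x27 idx=18: raw=0x2E007 flags P=1 W=1 U=1 S=0
  [1] read 0x2E idx=26: raw=0x2F007 flags P=1 W=1 U=1 S=0
  ⇒ phys 0x2F67C  [2 reads]
#2 VA=0x28178F2 (r,user):
  [0] read 0x27 idx=20: raw=0x32007 flags P=1 W=1 U=1 S=0
  [1] read 0x32 idx=23: raw=0x39004 flags P=0 W=0 U=1 S=0
  ⇒ fault: PAGE_NOT_PRESENT  — 2 lookups
#3 VA=0x3C1E84E (r,kernel):
  [0] read 0x27 idx=30: raw=0x36007 flags P=1 W=1 U=1 S=0
  [1] read 0x36 idx=30: raw=0x38007 flags P=1 W=1 U=1 S=0
  ⇒ phys 0x3884E  [2 reads]
#4 VA=0x14026CF (r,user):
  [0] read 0x27 idx=10: raw=0x3C007 flags P=1 W=1 U=1 S=0
  [1] read 0x3C idx=2: raw=0x3E007 flags P=1 W=1 U=1 S=0
  ⇒ phys 0x3E6CF  [2 reads]

TLB: [["0x3C1E", "0x38"], ["0x1402", "0x3E"]]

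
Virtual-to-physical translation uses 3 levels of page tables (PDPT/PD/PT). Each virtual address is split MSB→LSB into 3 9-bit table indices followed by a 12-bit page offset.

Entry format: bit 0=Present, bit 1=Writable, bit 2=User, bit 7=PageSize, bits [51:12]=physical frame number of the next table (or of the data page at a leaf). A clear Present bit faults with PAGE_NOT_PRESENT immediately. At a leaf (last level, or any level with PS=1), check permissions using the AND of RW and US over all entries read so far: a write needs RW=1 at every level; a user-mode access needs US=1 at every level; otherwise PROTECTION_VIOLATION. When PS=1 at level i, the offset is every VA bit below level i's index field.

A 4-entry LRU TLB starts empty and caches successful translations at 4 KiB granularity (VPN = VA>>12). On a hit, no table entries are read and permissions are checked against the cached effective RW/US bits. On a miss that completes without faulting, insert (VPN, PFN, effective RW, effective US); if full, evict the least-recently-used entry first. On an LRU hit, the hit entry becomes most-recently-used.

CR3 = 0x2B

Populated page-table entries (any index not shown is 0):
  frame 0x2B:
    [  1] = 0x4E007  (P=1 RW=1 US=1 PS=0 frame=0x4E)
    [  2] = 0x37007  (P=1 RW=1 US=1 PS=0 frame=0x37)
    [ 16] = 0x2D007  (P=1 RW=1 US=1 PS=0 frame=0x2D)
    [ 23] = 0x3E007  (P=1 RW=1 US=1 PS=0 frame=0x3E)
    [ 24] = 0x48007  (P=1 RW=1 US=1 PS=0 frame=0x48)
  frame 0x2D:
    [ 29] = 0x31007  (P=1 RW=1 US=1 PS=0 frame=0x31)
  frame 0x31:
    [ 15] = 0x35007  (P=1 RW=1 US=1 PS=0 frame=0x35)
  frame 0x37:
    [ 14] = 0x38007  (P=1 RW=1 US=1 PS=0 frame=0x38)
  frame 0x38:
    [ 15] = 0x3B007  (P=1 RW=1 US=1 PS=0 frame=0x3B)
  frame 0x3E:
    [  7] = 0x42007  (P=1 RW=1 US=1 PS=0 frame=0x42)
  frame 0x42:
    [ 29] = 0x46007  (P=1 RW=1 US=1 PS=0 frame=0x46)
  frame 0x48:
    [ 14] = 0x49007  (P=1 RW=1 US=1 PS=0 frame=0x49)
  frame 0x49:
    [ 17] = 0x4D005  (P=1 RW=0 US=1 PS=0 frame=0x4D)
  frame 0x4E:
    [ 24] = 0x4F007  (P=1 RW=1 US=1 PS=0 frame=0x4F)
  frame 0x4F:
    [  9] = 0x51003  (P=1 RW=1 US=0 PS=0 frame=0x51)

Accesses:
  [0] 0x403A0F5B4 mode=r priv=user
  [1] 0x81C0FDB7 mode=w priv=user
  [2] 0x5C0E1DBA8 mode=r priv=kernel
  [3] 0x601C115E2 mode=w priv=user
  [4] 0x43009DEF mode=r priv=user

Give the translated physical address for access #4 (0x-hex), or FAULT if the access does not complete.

Walk each access:
#0 VA=0x403A0F5B4 (r,user):
  [0] read 0x2B idx=16: raw=0x2D007 flags P=1 W=1 U=1 S=0
  [1] read 0x2D idx=29: raw=0x31007 flags P=1 W=1 U=1 S=0
  [2] read 0x31 idx=15: raw=0x35007 flags P=1 W=1 U=1 S=0
  ⇒ phys 0x355B4  [3 reads]
#1 VA=0x81C0FDB7 (w,user):
  [0] read 0x2B idx=2: raw=0x37007 flags P=1 W=1 U=1 S=0
  [1] read 0x37 idx=14: raw=0x38007 flags P=1 W=1 U=1 S=0
  [2] read 0x38 idx=15: raw=0x3B007 flags P=1 W=1 U=1 S=0
  ⇒ phys 0x3BDB7  [3 reads]
#2 VA=0x5C0E1DBA8 (r,kernel):
  [0] read 0x2B idx=23: raw=0x3E007 flags P=1 W=1 U=1 S=0
  [1] read 0x3E idx=7: raw=0x42007 flags P=1 W=1 U=1 S=0
  [2] read 0x42 idx=29: raw=0x46007 flags P=1 W=1 U=1 S=0
  ⇒ phys 0x46BA8  [3 reads]
#3 VA=0x601C115E2 (w,user):
  [0] read 0x2B idx=24: raw=0x48007 flags P=1 W=1 U=1 S=0
  [1] read 0x48 idx=14: raw=0x49007 flags P=1 W=1 U=1 S=0
  [2] read 0x49 idx=17: raw=0x4D005 flags P=1 W=0 U=1 S=0
  → PROTECTION_VIOLATION  (3 entries read)
#4 VA=0x43009DEF (r,user):
  [0] read 0x2B idx=1: raw=0x4E007 flags P=1 W=1 U=1 S=0
  [1] read 0x4E idx=24: raw=0x4F007 flags P=1 W=1 U=1 S=0
  [2] read 0x4F idx=9: raw=0x51003 flags P=1 W=1 U=0 S=0
  → PROTECTION_VIOLATION  (3 entries read)

Access #4 PA: FAULT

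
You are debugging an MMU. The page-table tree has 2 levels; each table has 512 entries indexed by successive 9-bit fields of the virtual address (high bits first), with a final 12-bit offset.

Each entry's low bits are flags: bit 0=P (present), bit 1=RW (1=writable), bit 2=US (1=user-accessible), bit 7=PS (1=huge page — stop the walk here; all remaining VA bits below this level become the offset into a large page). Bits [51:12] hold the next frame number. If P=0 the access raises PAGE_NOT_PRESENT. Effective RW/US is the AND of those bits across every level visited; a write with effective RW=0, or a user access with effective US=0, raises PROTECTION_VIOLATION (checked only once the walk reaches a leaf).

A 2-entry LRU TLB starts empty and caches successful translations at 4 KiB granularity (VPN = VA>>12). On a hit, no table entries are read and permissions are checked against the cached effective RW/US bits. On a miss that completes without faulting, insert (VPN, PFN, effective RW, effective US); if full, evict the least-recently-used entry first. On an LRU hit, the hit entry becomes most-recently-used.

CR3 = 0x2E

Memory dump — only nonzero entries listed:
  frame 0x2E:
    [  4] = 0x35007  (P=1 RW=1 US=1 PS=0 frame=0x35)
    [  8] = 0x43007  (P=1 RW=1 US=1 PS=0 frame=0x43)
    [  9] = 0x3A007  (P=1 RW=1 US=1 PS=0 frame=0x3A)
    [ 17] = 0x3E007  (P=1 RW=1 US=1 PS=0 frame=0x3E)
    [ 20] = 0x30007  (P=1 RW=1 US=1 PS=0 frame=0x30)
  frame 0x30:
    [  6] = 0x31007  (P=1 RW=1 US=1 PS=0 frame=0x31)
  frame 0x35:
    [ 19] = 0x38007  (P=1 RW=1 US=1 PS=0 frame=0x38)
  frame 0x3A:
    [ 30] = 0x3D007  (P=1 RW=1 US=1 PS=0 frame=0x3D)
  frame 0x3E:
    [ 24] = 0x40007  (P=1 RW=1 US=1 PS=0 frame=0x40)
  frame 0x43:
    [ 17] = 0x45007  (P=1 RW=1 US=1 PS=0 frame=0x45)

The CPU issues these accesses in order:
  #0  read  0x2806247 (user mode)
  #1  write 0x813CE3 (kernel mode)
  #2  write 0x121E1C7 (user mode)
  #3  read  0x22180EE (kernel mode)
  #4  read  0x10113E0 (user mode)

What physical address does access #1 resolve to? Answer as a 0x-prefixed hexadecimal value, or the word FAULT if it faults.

Per-access translation:
#0 VA=0x2806247 (r,user):
  [0] read 0x2E idx=20: raw=0x30007 flags P=1 W=1 U=1 S=0
  [1] read 0x30 idx=6: raw=0x31007 flags P=1 W=1 U=1 S=0
  ✓ 0x31247  — 2 lookups
#1 VA=0x813CE3 (w,kernel):
  [0] read 0x2E idx=4: raw=0x35007 flags P=1 W=1 U=1 S=0
  [1] read 0x35 idx=19: raw=0x38007 flags P=1 W=1 U=1 S=0
  ✓ 0x38CE3  — 2 lookups
#2 VA=0x121E1C7 (w,user):
  [0] read 0x2E idx=9: raw=0x3A007 flags P=1 W=1 U=1 S=0
  [1] read 0x3A idx=30: raw=0x3D007 flags P=1 W=1 U=1 S=0
  ✓ 0x3D1C7  — 2 lookups
#3 VA=0x22180EE (r,kernel):
  [0] read 0x2E idx=17: raw=0x3E007 flags P=1 W=1 U=1 S=0
  [1] read 0x3E idx=24: raw=0x40007 flags P=1 W=1 U=1 S=0
  ✓ 0x400EE  — 2 lookups
#4 VA=0x10113E0 (r,user):
  [0] read 0x2E idx=8: raw=0x43007 flags P=1 W=1 U=1 S=0
  [1] read 0x43 idx=17: raw=0x45007 flags P=1 W=1 U=1 S=0
  ✓ 0x453E0  — 2 lookups

Access #1 PA: 0x38CE3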